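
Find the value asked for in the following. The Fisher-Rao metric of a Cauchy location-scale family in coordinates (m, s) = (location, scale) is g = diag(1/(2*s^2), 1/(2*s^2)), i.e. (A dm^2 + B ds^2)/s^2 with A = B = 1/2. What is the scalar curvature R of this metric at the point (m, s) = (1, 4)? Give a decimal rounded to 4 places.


The metric has the form g = (A dm^2 + B ds^2)/s^2 with A = 1/2, B = 1/2.
Substitute u = sqrt(A/B)*m: g = B*(du^2 + ds^2)/s^2, i.e. B times the
Poincare upper half-plane metric, which has constant Gaussian curvature -1.
Scaling a 2D metric by a constant c divides the Gaussian curvature by c,
so K = -1/B = -1/(1/2) = -2.0000 everywhere (the point (m, s) = (1, 4) is irrelevant:
the curvature is constant).
Scalar curvature in dimension 2: R = 2K = -2/(1/2) = -4.0000.

-4.0000


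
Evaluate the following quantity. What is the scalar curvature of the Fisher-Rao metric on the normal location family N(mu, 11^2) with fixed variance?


This family has a single free parameter, so its statistical manifold
is 1-dimensional. The Riemann curvature tensor of any 1-dimensional
Riemannian manifold vanishes identically, so R = 0.

0


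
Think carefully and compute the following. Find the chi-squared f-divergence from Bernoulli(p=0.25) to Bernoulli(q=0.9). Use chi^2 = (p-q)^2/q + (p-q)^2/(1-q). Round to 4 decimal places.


Chi-squared divergence between Bernoulli distributions:
chi^2 = (p-q)^2/q + (p-q)^2/(1-q).
p = 0.25, q = 0.9, p-q = -0.65.
(p-q)^2 = 0.4225.
term1 = 0.4225/0.9 = 0.469444.
term2 = 0.4225/0.1 = 4.225.
chi^2 = 0.469444 + 4.225 = 4.6944

4.6944


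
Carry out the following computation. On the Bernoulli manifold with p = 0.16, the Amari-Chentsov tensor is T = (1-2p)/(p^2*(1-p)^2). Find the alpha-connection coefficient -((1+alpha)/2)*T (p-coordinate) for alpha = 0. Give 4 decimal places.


Skewness (Amari-Chentsov) tensor: T = (1-2p)/(p^2*(1-p)^2).
p = 0.16, 1-2p = 0.68, p^2 = 0.0256, (1-p)^2 = 0.7056.
T = 0.68/(0.0256 * 0.7056) = 37.645266.
In the p-coordinate, Gamma^(alpha) = Gamma^(0) - (alpha/2)*T with Gamma^(0) = (1/2)*g'(p) = -T/2,
so Gamma^(alpha) = -((1+alpha)/2)*T.
alpha = 0, -(1+alpha)/2 = -0.5.
Gamma = -0.5 * 37.645266 = -18.8226

-18.8226


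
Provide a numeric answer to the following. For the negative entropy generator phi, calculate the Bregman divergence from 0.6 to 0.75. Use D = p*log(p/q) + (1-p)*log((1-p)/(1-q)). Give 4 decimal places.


Bregman divergence with negative entropy generator:
D = p*log(p/q) + (1-p)*log((1-p)/(1-q)).
p = 0.6, q = 0.75.
p*log(p/q) = 0.6*log(0.6/0.75) = -0.133886.
(1-p)*log((1-p)/(1-q)) = 0.4*log(0.4/0.25) = 0.188001.
D = -0.133886 + 0.188001 = 0.0541

0.0541


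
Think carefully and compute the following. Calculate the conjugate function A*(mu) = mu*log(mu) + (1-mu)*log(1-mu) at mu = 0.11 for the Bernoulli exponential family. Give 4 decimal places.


Legendre transform for Bernoulli:
A*(mu) = mu*log(mu) + (1-mu)*log(1-mu).
mu = 0.11, 1-mu = 0.89.
mu*log(mu) = 0.11*log(0.11) = -0.2428.
(1-mu)*log(1-mu) = 0.89*log(0.89) = -0.103715.
A* = -0.2428 + -0.103715 = -0.3465

-0.3465


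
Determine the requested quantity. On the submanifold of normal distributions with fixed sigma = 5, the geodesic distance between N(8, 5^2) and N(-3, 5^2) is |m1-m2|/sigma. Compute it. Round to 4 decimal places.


On the fixed-variance normal subfamily, geodesic distance = |m1-m2|/sigma.
|8 - -3| = 11.
sigma = 5.
d = 11/5 = 2.2000

2.2000


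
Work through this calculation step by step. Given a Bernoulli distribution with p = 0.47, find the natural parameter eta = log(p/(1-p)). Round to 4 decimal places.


Natural parameter for Bernoulli: eta = log(p/(1-p)).
p = 0.47, 1-p = 0.53.
p/(1-p) = 0.886792.
eta = log(0.886792) = -0.1201

-0.1201


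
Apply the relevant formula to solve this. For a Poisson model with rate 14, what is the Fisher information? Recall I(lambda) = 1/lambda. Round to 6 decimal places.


Fisher information for Poisson: I(lambda) = 1/lambda.
lambda = 14.
I(lambda) = 1/14 = 0.071429

0.071429


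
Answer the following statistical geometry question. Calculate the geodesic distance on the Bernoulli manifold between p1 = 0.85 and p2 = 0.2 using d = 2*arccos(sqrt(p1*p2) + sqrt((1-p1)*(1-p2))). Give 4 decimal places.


Geodesic distance on Bernoulli manifold:
d(p1,p2) = 2*arccos(sqrt(p1*p2) + sqrt((1-p1)*(1-p2))).
sqrt(p1*p2) = sqrt(0.85*0.2) = 0.412311.
sqrt((1-p1)*(1-p2)) = sqrt(0.15*0.8) = 0.34641.
arg = 0.412311 + 0.34641 = 0.758721.
d = 2*arccos(0.758721) = 1.4189

1.4189


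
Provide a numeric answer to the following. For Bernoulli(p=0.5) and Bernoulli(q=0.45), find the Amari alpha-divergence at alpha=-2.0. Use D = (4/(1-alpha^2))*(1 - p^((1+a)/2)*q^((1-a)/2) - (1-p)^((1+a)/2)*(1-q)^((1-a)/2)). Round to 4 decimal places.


Amari alpha-divergence:
D = (4/(1-alpha^2))*(1 - p^((1+a)/2)*q^((1-a)/2) - (1-p)^((1+a)/2)*(1-q)^((1-a)/2)).
alpha = -2.0, p = 0.5, q = 0.45.
e1 = (1+alpha)/2 = -0.5, e2 = (1-alpha)/2 = 1.5.
t1 = p^e1 * q^e2 = 0.5^-0.5 * 0.45^1.5 = 0.426907.
t2 = (1-p)^e1 * (1-q)^e2 = 0.5^-0.5 * 0.55^1.5 = 0.576845.
4/(1-alpha^2) = -1.333333.
D = -1.333333*(1 - 0.426907 - 0.576845) = 0.0050

0.0050


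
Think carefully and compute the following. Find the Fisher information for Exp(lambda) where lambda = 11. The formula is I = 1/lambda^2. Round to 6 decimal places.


Fisher information for exponential: I(lambda) = 1/lambda^2.
lambda = 11, lambda^2 = 121.
I = 1/121 = 0.008264

0.008264


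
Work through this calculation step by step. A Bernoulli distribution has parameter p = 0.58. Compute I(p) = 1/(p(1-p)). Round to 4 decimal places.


For Bernoulli(p), Fisher information is I(p) = 1/(p*(1-p)).
p = 0.58, 1-p = 0.42.
p*(1-p) = 0.2436.
I(p) = 1/0.2436 = 4.1051

4.1051


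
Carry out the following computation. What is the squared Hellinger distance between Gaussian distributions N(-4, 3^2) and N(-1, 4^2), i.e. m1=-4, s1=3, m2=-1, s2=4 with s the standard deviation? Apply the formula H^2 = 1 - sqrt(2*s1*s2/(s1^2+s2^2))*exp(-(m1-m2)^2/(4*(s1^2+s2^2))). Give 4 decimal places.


Squared Hellinger distance for Gaussians:
H^2 = 1 - sqrt(2*s1*s2/(s1^2+s2^2)) * exp(-(m1-m2)^2/(4*(s1^2+s2^2))).
s1^2 = 9, s2^2 = 16, s1^2+s2^2 = 25.
sqrt(2*3*4/(25)) = 0.979796.
(m1-m2)^2 = (-3)^2 = 9.
exp(-9/(4*25)) = exp(-0.09) = 0.913931.
H^2 = 1 - 0.979796*0.913931 = 0.1045

0.1045


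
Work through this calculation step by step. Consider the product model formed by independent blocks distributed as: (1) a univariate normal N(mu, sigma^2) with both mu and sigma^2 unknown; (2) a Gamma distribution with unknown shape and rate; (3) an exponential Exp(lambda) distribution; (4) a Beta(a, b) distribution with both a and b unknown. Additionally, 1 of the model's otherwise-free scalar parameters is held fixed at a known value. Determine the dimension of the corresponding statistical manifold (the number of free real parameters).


The dimension of a statistical manifold equals the number of free
(independent) real parameters of the model. For a product of independent
blocks the parameter counts add.
- normal (mu, sigma^2): 2.
- Gamma (shape, rate): 2.
- exponential (lambda): 1.
- Beta (a, b): 2.
Total = 2 + 2 + 1 + 2 = 7.
1 parameter(s) fixed at known values: 7 - 1 = 6.
Dimension = 6

6


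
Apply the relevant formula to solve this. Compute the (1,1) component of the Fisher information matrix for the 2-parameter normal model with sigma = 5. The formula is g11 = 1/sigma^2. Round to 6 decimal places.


For the 2-parameter normal family, the Fisher metric has:
  g11 = 1/sigma^2, g22 = 2/sigma^2.
sigma = 5, sigma^2 = 25.
g11 = 0.040000

0.040000


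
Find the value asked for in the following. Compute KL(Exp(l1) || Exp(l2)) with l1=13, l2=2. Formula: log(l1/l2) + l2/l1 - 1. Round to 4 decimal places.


KL divergence for exponential family:
KL = log(l1/l2) + l2/l1 - 1.
log(13/2) = 1.871802.
2/13 = 0.153846.
KL = 1.871802 + 0.153846 - 1 = 1.0256

1.0256


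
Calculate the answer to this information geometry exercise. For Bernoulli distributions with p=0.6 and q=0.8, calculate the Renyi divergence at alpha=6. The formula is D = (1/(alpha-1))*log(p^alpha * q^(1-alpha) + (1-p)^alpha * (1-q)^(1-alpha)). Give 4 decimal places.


Renyi divergence of order alpha between Bernoulli distributions:
D = (1/(alpha-1))*log(p^alpha * q^(1-alpha) + (1-p)^alpha * (1-q)^(1-alpha)).
alpha = 6, p = 0.6, q = 0.8.
p^alpha * q^(1-alpha) = 0.6^6 * 0.8^-5 = 0.142383.
(1-p)^alpha * (1-q)^(1-alpha) = 0.4^6 * 0.2^-5 = 12.8.
sum = 0.142383 + 12.8 = 12.942383.
D = (1/5)*log(12.942383) = 0.5121

0.5121


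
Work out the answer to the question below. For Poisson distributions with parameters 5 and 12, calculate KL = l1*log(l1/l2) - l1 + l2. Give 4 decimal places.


KL divergence for Poisson:
KL = l1*log(l1/l2) - l1 + l2.
l1 = 5, l2 = 12.
log(5/12) = -0.875469.
l1*log(l1/l2) = 5 * -0.875469 = -4.377344.
KL = -4.377344 - 5 + 12 = 2.6227

2.6227


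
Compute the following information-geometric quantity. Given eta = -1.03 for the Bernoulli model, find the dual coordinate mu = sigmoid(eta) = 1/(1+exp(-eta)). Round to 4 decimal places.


Dual coordinate (expectation parameter) for Bernoulli:
mu = 1/(1+exp(-eta)).
eta = -1.03.
exp(-eta) = exp(1.03) = 2.801066.
mu = 1/(1+2.801066) = 0.2631

0.2631


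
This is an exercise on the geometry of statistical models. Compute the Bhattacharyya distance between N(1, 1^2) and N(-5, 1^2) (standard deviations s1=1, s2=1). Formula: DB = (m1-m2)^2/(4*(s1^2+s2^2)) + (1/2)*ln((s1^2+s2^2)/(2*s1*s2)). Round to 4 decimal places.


Bhattacharyya distance between two Gaussians:
DB = (m1-m2)^2/(4*(s1^2+s2^2)) + (1/2)*ln((s1^2+s2^2)/(2*s1*s2)).
(m1-m2)^2 = (6)^2 = 36.
s1^2+s2^2 = 1 + 1 = 2.
term1 = 36/8 = 4.5.
term2 = 0.5*ln(2/2.0) = 0.0.
DB = 4.5 + 0.0 = 4.5000

4.5000


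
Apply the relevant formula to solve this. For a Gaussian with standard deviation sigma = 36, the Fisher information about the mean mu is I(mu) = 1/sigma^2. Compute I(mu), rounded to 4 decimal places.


The Fisher information for the mean of a normal distribution is I(mu) = 1/sigma^2.
sigma = 36, so sigma^2 = 1296.
I(mu) = 1/1296 = 0.0008

0.0008


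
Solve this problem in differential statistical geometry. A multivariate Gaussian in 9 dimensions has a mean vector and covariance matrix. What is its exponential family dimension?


Exponential family dimension calculation:
For 9-dim MVN: mean has 9 params, covariance has 9*10/2 = 45 unique entries.
Total dim = 9 + 45 = 54.

54


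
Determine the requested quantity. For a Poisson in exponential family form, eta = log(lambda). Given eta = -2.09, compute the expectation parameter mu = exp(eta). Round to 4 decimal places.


Expectation parameter for Poisson exponential family:
mu = exp(eta).
eta = -2.09.
mu = exp(-2.09) = 0.1237

0.1237


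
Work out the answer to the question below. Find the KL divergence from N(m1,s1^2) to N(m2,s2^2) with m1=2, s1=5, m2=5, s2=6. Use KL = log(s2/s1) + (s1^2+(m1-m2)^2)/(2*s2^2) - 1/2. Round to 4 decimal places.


KL divergence between normal distributions:
KL = log(s2/s1) + (s1^2 + (m1-m2)^2)/(2*s2^2) - 1/2.
log(6/5) = 0.182322.
(5^2 + (2-5)^2)/(2*6^2) = (25 + 9)/72 = 0.472222.
KL = 0.182322 + 0.472222 - 0.5 = 0.1545

0.1545


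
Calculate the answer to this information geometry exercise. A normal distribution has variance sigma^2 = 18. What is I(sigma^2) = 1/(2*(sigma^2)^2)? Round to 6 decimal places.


Fisher information for variance: I(sigma^2) = 1/(2*sigma^4).
sigma^2 = 18, so sigma^4 = 324.
I = 1/(2*324) = 1/648 = 0.001543

0.001543


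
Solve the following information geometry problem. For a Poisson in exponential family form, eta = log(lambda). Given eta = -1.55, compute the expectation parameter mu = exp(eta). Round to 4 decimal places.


Expectation parameter for Poisson exponential family:
mu = exp(eta).
eta = -1.55.
mu = exp(-1.55) = 0.2122

0.2122


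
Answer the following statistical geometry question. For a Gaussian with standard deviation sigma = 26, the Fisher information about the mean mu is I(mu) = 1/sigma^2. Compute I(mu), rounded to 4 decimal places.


The Fisher information for the mean of a normal distribution is I(mu) = 1/sigma^2.
sigma = 26, so sigma^2 = 676.
I(mu) = 1/676 = 0.0015

0.0015


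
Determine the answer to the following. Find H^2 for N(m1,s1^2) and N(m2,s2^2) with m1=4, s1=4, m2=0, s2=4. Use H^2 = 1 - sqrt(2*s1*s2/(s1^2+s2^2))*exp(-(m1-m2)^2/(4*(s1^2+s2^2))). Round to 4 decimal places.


Squared Hellinger distance for Gaussians:
H^2 = 1 - sqrt(2*s1*s2/(s1^2+s2^2)) * exp(-(m1-m2)^2/(4*(s1^2+s2^2))).
s1^2 = 16, s2^2 = 16, s1^2+s2^2 = 32.
sqrt(2*4*4/(32)) = 1.0.
(m1-m2)^2 = (4)^2 = 16.
exp(-16/(4*32)) = exp(-0.125) = 0.882497.
H^2 = 1 - 1.0*0.882497 = 0.1175

0.1175


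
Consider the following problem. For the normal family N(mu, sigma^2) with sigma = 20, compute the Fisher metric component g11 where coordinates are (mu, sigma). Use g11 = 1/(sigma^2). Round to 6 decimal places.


For the 2-parameter normal family, the Fisher metric has:
  g11 = 1/sigma^2, g22 = 2/sigma^2.
sigma = 20, sigma^2 = 400.
g11 = 0.002500

0.002500


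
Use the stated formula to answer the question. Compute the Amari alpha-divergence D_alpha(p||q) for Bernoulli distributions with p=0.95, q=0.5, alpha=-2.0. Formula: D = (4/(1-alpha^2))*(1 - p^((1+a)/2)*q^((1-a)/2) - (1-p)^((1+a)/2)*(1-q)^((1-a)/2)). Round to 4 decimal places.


Amari alpha-divergence:
D = (4/(1-alpha^2))*(1 - p^((1+a)/2)*q^((1-a)/2) - (1-p)^((1+a)/2)*(1-q)^((1-a)/2)).
alpha = -2.0, p = 0.95, q = 0.5.
e1 = (1+alpha)/2 = -0.5, e2 = (1-alpha)/2 = 1.5.
t1 = p^e1 * q^e2 = 0.95^-0.5 * 0.5^1.5 = 0.362738.
t2 = (1-p)^e1 * (1-q)^e2 = 0.05^-0.5 * 0.5^1.5 = 1.581139.
4/(1-alpha^2) = -1.333333.
D = -1.333333*(1 - 0.362738 - 1.581139) = 1.2585

1.2585


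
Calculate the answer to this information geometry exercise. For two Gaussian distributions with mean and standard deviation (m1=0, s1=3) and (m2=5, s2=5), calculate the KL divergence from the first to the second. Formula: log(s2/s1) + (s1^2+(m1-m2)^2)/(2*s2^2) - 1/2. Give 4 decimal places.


KL divergence between normal distributions:
KL = log(s2/s1) + (s1^2 + (m1-m2)^2)/(2*s2^2) - 1/2.
log(5/3) = 0.510826.
(3^2 + (0-5)^2)/(2*5^2) = (9 + 25)/50 = 0.68.
KL = 0.510826 + 0.68 - 0.5 = 0.6908

0.6908


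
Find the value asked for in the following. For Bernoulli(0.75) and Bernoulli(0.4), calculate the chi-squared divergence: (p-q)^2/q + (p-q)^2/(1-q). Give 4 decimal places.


Chi-squared divergence between Bernoulli distributions:
chi^2 = (p-q)^2/q + (p-q)^2/(1-q).
p = 0.75, q = 0.4, p-q = 0.35.
(p-q)^2 = 0.1225.
term1 = 0.1225/0.4 = 0.30625.
term2 = 0.1225/0.6 = 0.204167.
chi^2 = 0.30625 + 0.204167 = 0.5104

0.5104


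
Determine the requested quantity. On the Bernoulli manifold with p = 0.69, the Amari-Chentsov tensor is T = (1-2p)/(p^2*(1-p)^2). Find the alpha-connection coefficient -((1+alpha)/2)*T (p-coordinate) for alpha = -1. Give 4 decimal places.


Skewness (Amari-Chentsov) tensor: T = (1-2p)/(p^2*(1-p)^2).
p = 0.69, 1-2p = -0.38, p^2 = 0.4761, (1-p)^2 = 0.0961.
T = -0.38/(0.4761 * 0.0961) = -8.305428.
In the p-coordinate, Gamma^(alpha) = Gamma^(0) - (alpha/2)*T with Gamma^(0) = (1/2)*g'(p) = -T/2,
so Gamma^(alpha) = -((1+alpha)/2)*T.
alpha = -1, -(1+alpha)/2 = 0.0.
Gamma = 0.0 * -8.305428 = 0.0000

0.0000


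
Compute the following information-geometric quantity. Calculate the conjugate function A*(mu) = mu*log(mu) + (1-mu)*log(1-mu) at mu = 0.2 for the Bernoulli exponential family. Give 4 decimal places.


Legendre transform for Bernoulli:
A*(mu) = mu*log(mu) + (1-mu)*log(1-mu).
mu = 0.2, 1-mu = 0.8.
mu*log(mu) = 0.2*log(0.2) = -0.321888.
(1-mu)*log(1-mu) = 0.8*log(0.8) = -0.178515.
A* = -0.321888 + -0.178515 = -0.5004

-0.5004


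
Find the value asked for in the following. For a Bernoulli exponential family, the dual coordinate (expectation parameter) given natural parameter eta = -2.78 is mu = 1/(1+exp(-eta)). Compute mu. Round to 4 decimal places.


Dual coordinate (expectation parameter) for Bernoulli:
mu = 1/(1+exp(-eta)).
eta = -2.78.
exp(-eta) = exp(2.78) = 16.119021.
mu = 1/(1+16.119021) = 0.0584

0.0584


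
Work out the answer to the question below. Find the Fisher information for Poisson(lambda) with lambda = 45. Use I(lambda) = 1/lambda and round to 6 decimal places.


Fisher information for Poisson: I(lambda) = 1/lambda.
lambda = 45.
I(lambda) = 1/45 = 0.022222

0.022222


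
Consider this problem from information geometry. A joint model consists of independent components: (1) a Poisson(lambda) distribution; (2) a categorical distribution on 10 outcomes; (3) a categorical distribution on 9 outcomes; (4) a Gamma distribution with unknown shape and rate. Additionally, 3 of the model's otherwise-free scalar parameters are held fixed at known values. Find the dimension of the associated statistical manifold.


The dimension of a statistical manifold equals the number of free
(independent) real parameters of the model. For a product of independent
blocks the parameter counts add.
- Poisson (lambda): 1.
- categorical on 10 outcomes (probabilities sum to 1): 10-1 = 9.
- categorical on 9 outcomes (probabilities sum to 1): 9-1 = 8.
- Gamma (shape, rate): 2.
Total = 1 + 9 + 8 + 2 = 20.
3 parameter(s) fixed at known values: 20 - 3 = 17.
Dimension = 17

17


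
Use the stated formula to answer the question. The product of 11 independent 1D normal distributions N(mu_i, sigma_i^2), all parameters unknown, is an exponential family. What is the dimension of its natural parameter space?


Exponential family dimension calculation:
Each univariate normal has two natural parameters (mu/sigma^2 and -1/(2 sigma^2)).
With 11 independent components, dim = 2 * 11 = 22.

22


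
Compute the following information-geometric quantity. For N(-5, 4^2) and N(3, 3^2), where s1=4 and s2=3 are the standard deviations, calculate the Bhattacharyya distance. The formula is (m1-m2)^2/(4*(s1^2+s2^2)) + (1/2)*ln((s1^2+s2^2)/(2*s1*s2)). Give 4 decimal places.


Bhattacharyya distance between two Gaussians:
DB = (m1-m2)^2/(4*(s1^2+s2^2)) + (1/2)*ln((s1^2+s2^2)/(2*s1*s2)).
(m1-m2)^2 = (-8)^2 = 64.
s1^2+s2^2 = 16 + 9 = 25.
term1 = 64/100 = 0.64.
term2 = 0.5*ln(25/24.0) = 0.020411.
DB = 0.64 + 0.020411 = 0.6604

0.6604


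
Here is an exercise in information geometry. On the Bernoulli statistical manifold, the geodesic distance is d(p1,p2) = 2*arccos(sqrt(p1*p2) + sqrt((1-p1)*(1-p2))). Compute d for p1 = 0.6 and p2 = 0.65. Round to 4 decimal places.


Geodesic distance on Bernoulli manifold:
d(p1,p2) = 2*arccos(sqrt(p1*p2) + sqrt((1-p1)*(1-p2))).
sqrt(p1*p2) = sqrt(0.6*0.65) = 0.6245.
sqrt((1-p1)*(1-p2)) = sqrt(0.4*0.35) = 0.374166.
arg = 0.6245 + 0.374166 = 0.998666.
d = 2*arccos(0.998666) = 0.1033

0.1033


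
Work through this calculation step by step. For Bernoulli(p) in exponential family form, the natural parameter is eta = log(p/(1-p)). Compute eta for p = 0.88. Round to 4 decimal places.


Natural parameter for Bernoulli: eta = log(p/(1-p)).
p = 0.88, 1-p = 0.12.
p/(1-p) = 7.333333.
eta = log(7.333333) = 1.9924

1.9924


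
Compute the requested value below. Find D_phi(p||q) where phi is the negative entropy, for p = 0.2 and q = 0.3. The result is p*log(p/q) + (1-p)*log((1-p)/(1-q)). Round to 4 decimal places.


Bregman divergence with negative entropy generator:
D = p*log(p/q) + (1-p)*log((1-p)/(1-q)).
p = 0.2, q = 0.3.
p*log(p/q) = 0.2*log(0.2/0.3) = -0.081093.
(1-p)*log((1-p)/(1-q)) = 0.8*log(0.8/0.7) = 0.106825.
D = -0.081093 + 0.106825 = 0.0257

0.0257


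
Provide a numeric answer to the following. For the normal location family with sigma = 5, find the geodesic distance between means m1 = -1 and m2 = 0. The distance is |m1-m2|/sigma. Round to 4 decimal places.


On the fixed-variance normal subfamily, geodesic distance = |m1-m2|/sigma.
|-1 - 0| = 1.
sigma = 5.
d = 1/5 = 0.2000

0.2000


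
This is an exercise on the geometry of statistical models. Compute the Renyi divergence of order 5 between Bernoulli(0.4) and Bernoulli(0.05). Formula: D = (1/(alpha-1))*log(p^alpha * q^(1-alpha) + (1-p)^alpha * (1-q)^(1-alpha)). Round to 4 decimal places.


Renyi divergence of order alpha between Bernoulli distributions:
D = (1/(alpha-1))*log(p^alpha * q^(1-alpha) + (1-p)^alpha * (1-q)^(1-alpha)).
alpha = 5, p = 0.4, q = 0.05.
p^alpha * q^(1-alpha) = 0.4^5 * 0.05^-4 = 1638.4.
(1-p)^alpha * (1-q)^(1-alpha) = 0.6^5 * 0.95^-4 = 0.095469.
sum = 1638.4 + 0.095469 = 1638.495469.
D = (1/4)*log(1638.495469) = 1.8504

1.8504


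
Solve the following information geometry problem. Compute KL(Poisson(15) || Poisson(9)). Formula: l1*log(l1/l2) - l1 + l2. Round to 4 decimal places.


KL divergence for Poisson:
KL = l1*log(l1/l2) - l1 + l2.
l1 = 15, l2 = 9.
log(15/9) = 0.510826.
l1*log(l1/l2) = 15 * 0.510826 = 7.662384.
KL = 7.662384 - 15 + 9 = 1.6624

1.6624


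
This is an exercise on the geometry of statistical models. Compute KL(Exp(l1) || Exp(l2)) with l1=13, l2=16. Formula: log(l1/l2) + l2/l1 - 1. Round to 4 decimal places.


KL divergence for exponential family:
KL = log(l1/l2) + l2/l1 - 1.
log(13/16) = -0.207639.
16/13 = 1.230769.
KL = -0.207639 + 1.230769 - 1 = 0.0231

0.0231


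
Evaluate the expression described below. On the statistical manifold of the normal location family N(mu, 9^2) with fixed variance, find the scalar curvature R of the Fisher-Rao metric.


This family has a single free parameter, so its statistical manifold
is 1-dimensional. The Riemann curvature tensor of any 1-dimensional
Riemannian manifold vanishes identically, so R = 0.

0


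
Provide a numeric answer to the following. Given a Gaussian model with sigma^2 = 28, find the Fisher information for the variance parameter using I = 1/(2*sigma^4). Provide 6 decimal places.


Fisher information for variance: I(sigma^2) = 1/(2*sigma^4).
sigma^2 = 28, so sigma^4 = 784.
I = 1/(2*784) = 1/1568 = 0.000638

0.000638


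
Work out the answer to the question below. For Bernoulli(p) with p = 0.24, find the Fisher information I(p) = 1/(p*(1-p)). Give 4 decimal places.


For Bernoulli(p), Fisher information is I(p) = 1/(p*(1-p)).
p = 0.24, 1-p = 0.76.
p*(1-p) = 0.1824.
I(p) = 1/0.1824 = 5.4825

5.4825


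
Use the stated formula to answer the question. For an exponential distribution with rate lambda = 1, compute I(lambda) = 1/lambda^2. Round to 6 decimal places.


Fisher information for exponential: I(lambda) = 1/lambda^2.
lambda = 1, lambda^2 = 1.
I = 1/1 = 1.000000

1.000000


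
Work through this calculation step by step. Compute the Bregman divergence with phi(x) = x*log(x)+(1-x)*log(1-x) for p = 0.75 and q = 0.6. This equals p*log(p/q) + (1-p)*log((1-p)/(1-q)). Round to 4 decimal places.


Bregman divergence with negative entropy generator:
D = p*log(p/q) + (1-p)*log((1-p)/(1-q)).
p = 0.75, q = 0.6.
p*log(p/q) = 0.75*log(0.75/0.6) = 0.167358.
(1-p)*log((1-p)/(1-q)) = 0.25*log(0.25/0.4) = -0.117501.
D = 0.167358 + -0.117501 = 0.0499

0.0499


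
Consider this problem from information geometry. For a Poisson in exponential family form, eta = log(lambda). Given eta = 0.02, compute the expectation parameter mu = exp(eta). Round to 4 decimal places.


Expectation parameter for Poisson exponential family:
mu = exp(eta).
eta = 0.02.
mu = exp(0.02) = 1.0202

1.0202


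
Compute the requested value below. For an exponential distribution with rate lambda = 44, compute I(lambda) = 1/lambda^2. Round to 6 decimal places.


Fisher information for exponential: I(lambda) = 1/lambda^2.
lambda = 44, lambda^2 = 1936.
I = 1/1936 = 0.000517

0.000517


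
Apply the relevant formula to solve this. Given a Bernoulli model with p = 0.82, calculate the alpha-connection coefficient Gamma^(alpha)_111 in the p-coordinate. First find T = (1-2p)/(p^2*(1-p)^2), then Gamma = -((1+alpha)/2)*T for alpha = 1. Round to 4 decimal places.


Skewness (Amari-Chentsov) tensor: T = (1-2p)/(p^2*(1-p)^2).
p = 0.82, 1-2p = -0.64, p^2 = 0.6724, (1-p)^2 = 0.0324.
T = -0.64/(0.6724 * 0.0324) = -29.376988.
In the p-coordinate, Gamma^(alpha) = Gamma^(0) - (alpha/2)*T with Gamma^(0) = (1/2)*g'(p) = -T/2,
so Gamma^(alpha) = -((1+alpha)/2)*T.
alpha = 1, -(1+alpha)/2 = -1.0.
Gamma = -1.0 * -29.376988 = 29.3770

29.3770


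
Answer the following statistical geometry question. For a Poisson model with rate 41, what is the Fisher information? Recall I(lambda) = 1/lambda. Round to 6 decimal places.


Fisher information for Poisson: I(lambda) = 1/lambda.
lambda = 41.
I(lambda) = 1/41 = 0.024390

0.024390


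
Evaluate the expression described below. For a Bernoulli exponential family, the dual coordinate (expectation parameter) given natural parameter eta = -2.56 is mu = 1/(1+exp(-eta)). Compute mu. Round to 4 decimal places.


Dual coordinate (expectation parameter) for Bernoulli:
mu = 1/(1+exp(-eta)).
eta = -2.56.
exp(-eta) = exp(2.56) = 12.935817.
mu = 1/(1+12.935817) = 0.0718

0.0718


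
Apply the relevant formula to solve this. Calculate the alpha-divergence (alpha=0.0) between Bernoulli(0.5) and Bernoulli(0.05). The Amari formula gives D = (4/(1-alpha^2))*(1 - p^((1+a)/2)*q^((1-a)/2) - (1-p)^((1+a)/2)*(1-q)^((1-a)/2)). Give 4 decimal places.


Amari alpha-divergence:
D = (4/(1-alpha^2))*(1 - p^((1+a)/2)*q^((1-a)/2) - (1-p)^((1+a)/2)*(1-q)^((1-a)/2)).
alpha = 0.0, p = 0.5, q = 0.05.
e1 = (1+alpha)/2 = 0.5, e2 = (1-alpha)/2 = 0.5.
t1 = p^e1 * q^e2 = 0.5^0.5 * 0.05^0.5 = 0.158114.
t2 = (1-p)^e1 * (1-q)^e2 = 0.5^0.5 * 0.95^0.5 = 0.689202.
4/(1-alpha^2) = 4.0.
D = 4.0*(1 - 0.158114 - 0.689202) = 0.6107

0.6107


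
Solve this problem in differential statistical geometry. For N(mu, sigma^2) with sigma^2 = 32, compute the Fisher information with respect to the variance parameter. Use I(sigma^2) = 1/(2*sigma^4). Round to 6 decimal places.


Fisher information for variance: I(sigma^2) = 1/(2*sigma^4).
sigma^2 = 32, so sigma^4 = 1024.
I = 1/(2*1024) = 1/2048 = 0.000488

0.000488


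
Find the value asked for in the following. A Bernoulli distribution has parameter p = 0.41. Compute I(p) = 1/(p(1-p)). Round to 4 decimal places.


For Bernoulli(p), Fisher information is I(p) = 1/(p*(1-p)).
p = 0.41, 1-p = 0.59.
p*(1-p) = 0.2419.
I(p) = 1/0.2419 = 4.1339

4.1339


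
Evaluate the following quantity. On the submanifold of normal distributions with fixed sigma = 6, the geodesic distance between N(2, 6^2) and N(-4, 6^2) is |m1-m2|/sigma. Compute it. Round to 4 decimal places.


On the fixed-variance normal subfamily, geodesic distance = |m1-m2|/sigma.
|2 - -4| = 6.
sigma = 6.
d = 6/6 = 1.0000

1.0000


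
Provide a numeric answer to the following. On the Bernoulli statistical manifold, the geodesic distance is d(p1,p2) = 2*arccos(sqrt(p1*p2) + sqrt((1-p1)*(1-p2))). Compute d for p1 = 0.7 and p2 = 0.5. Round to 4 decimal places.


Geodesic distance on Bernoulli manifold:
d(p1,p2) = 2*arccos(sqrt(p1*p2) + sqrt((1-p1)*(1-p2))).
sqrt(p1*p2) = sqrt(0.7*0.5) = 0.591608.
sqrt((1-p1)*(1-p2)) = sqrt(0.3*0.5) = 0.387298.
arg = 0.591608 + 0.387298 = 0.978906.
d = 2*arccos(0.978906) = 0.4115

0.4115


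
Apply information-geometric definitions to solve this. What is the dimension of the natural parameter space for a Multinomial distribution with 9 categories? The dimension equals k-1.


Exponential family dimension calculation:
For Multinomial with k=9 categories, dim = k-1 = 8.

8


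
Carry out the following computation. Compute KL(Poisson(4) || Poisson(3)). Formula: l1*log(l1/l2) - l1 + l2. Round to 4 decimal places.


KL divergence for Poisson:
KL = l1*log(l1/l2) - l1 + l2.
l1 = 4, l2 = 3.
log(4/3) = 0.287682.
l1*log(l1/l2) = 4 * 0.287682 = 1.150728.
KL = 1.150728 - 4 + 3 = 0.1507

0.1507


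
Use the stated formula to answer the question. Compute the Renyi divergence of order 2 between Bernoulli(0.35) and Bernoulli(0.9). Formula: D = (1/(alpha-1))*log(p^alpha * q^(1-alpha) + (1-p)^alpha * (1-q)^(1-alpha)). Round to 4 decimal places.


Renyi divergence of order alpha between Bernoulli distributions:
D = (1/(alpha-1))*log(p^alpha * q^(1-alpha) + (1-p)^alpha * (1-q)^(1-alpha)).
alpha = 2, p = 0.35, q = 0.9.
p^alpha * q^(1-alpha) = 0.35^2 * 0.9^-1 = 0.136111.
(1-p)^alpha * (1-q)^(1-alpha) = 0.65^2 * 0.1^-1 = 4.225.
sum = 0.136111 + 4.225 = 4.361111.
D = (1/1)*log(4.361111) = 1.4727

1.4727


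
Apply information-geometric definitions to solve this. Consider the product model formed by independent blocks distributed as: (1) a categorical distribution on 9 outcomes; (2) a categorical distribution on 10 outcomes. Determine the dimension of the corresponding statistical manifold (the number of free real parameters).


The dimension of a statistical manifold equals the number of free
(independent) real parameters of the model. For a product of independent
blocks the parameter counts add.
- categorical on 9 outcomes (probabilities sum to 1): 9-1 = 8.
- categorical on 10 outcomes (probabilities sum to 1): 10-1 = 9.
Total = 8 + 9 = 17.
Dimension = 17

17


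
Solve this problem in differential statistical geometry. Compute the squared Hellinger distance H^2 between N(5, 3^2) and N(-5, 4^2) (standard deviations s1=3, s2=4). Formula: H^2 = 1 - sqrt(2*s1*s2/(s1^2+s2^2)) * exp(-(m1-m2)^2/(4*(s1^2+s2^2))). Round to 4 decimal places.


Squared Hellinger distance for Gaussians:
H^2 = 1 - sqrt(2*s1*s2/(s1^2+s2^2)) * exp(-(m1-m2)^2/(4*(s1^2+s2^2))).
s1^2 = 9, s2^2 = 16, s1^2+s2^2 = 25.
sqrt(2*3*4/(25)) = 0.979796.
(m1-m2)^2 = (10)^2 = 100.
exp(-100/(4*25)) = exp(-1.0) = 0.367879.
H^2 = 1 - 0.979796*0.367879 = 0.6396

0.6396


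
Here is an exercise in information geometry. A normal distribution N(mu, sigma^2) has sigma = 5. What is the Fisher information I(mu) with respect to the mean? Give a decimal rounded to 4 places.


The Fisher information for the mean of a normal distribution is I(mu) = 1/sigma^2.
sigma = 5, so sigma^2 = 25.
I(mu) = 1/25 = 0.0400

0.0400


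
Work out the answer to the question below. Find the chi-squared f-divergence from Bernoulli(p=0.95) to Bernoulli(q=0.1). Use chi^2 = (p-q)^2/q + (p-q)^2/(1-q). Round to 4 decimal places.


Chi-squared divergence between Bernoulli distributions:
chi^2 = (p-q)^2/q + (p-q)^2/(1-q).
p = 0.95, q = 0.1, p-q = 0.85.
(p-q)^2 = 0.7225.
term1 = 0.7225/0.1 = 7.225.
term2 = 0.7225/0.9 = 0.802778.
chi^2 = 7.225 + 0.802778 = 8.0278

8.0278


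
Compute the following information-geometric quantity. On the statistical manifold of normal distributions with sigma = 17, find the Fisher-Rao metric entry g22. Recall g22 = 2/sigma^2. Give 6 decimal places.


For the 2-parameter normal family, the Fisher metric has:
  g11 = 1/sigma^2, g22 = 2/sigma^2.
sigma = 17, sigma^2 = 289.
g22 = 0.006920

0.006920


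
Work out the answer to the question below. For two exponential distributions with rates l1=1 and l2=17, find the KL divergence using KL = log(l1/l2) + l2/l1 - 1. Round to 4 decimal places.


KL divergence for exponential family:
KL = log(l1/l2) + l2/l1 - 1.
log(1/17) = -2.833213.
17/1 = 17.0.
KL = -2.833213 + 17.0 - 1 = 13.1668

13.1668


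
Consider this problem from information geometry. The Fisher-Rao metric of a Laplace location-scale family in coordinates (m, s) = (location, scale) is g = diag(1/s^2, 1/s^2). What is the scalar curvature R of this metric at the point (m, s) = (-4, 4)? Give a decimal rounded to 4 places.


The metric has the form g = (A dm^2 + B ds^2)/s^2 with A = 1, B = 1.
Substitute u = sqrt(A/B)*m: g = B*(du^2 + ds^2)/s^2, i.e. B times the
Poincare upper half-plane metric, which has constant Gaussian curvature -1.
Scaling a 2D metric by a constant c divides the Gaussian curvature by c,
so K = -1/B = -1/(1) = -1.0000 everywhere (the point (m, s) = (-4, 4) is irrelevant:
the curvature is constant).
Scalar curvature in dimension 2: R = 2K = -2/(1) = -2.0000.

-2.0000


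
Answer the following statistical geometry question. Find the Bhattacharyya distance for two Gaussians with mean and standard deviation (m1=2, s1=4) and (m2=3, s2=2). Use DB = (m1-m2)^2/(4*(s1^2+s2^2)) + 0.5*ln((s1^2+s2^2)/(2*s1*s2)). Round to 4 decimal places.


Bhattacharyya distance between two Gaussians:
DB = (m1-m2)^2/(4*(s1^2+s2^2)) + (1/2)*ln((s1^2+s2^2)/(2*s1*s2)).
(m1-m2)^2 = (-1)^2 = 1.
s1^2+s2^2 = 16 + 4 = 20.
term1 = 1/80 = 0.0125.
term2 = 0.5*ln(20/16.0) = 0.111572.
DB = 0.0125 + 0.111572 = 0.1241

0.1241


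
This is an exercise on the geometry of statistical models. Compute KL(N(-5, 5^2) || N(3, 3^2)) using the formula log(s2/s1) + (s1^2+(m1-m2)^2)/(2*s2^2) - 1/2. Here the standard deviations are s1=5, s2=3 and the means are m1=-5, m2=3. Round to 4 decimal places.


KL divergence between normal distributions:
KL = log(s2/s1) + (s1^2 + (m1-m2)^2)/(2*s2^2) - 1/2.
log(3/5) = -0.510826.
(5^2 + (-5-3)^2)/(2*3^2) = (25 + 64)/18 = 4.944444.
KL = -0.510826 + 4.944444 - 0.5 = 3.9336

3.9336


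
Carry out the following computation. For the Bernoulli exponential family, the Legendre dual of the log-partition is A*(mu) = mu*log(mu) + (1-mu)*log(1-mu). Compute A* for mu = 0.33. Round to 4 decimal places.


Legendre transform for Bernoulli:
A*(mu) = mu*log(mu) + (1-mu)*log(1-mu).
mu = 0.33, 1-mu = 0.67.
mu*log(mu) = 0.33*log(0.33) = -0.365859.
(1-mu)*log(1-mu) = 0.67*log(0.67) = -0.26832.
A* = -0.365859 + -0.26832 = -0.6342

-0.6342


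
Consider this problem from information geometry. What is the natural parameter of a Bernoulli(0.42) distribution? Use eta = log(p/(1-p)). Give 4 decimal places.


Natural parameter for Bernoulli: eta = log(p/(1-p)).
p = 0.42, 1-p = 0.58.
p/(1-p) = 0.724138.
eta = log(0.724138) = -0.3228

-0.3228


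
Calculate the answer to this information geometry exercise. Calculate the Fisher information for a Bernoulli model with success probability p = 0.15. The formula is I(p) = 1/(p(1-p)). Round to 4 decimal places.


For Bernoulli(p), Fisher information is I(p) = 1/(p*(1-p)).
p = 0.15, 1-p = 0.85.
p*(1-p) = 0.1275.
I(p) = 1/0.1275 = 7.8431

7.8431


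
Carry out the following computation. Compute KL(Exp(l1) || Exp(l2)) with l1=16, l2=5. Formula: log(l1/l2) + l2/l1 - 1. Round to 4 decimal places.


KL divergence for exponential family:
KL = log(l1/l2) + l2/l1 - 1.
log(16/5) = 1.163151.
5/16 = 0.3125.
KL = 1.163151 + 0.3125 - 1 = 0.4757

0.4757


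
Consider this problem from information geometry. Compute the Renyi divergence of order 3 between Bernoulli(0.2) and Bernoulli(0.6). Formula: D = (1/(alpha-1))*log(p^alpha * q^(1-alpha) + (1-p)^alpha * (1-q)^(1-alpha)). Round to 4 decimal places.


Renyi divergence of order alpha between Bernoulli distributions:
D = (1/(alpha-1))*log(p^alpha * q^(1-alpha) + (1-p)^alpha * (1-q)^(1-alpha)).
alpha = 3, p = 0.2, q = 0.6.
p^alpha * q^(1-alpha) = 0.2^3 * 0.6^-2 = 0.022222.
(1-p)^alpha * (1-q)^(1-alpha) = 0.8^3 * 0.4^-2 = 3.2.
sum = 0.022222 + 3.2 = 3.222222.
D = (1/2)*log(3.222222) = 0.5850

0.5850


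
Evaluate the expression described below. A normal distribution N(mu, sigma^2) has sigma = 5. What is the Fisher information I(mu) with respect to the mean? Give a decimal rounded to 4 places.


The Fisher information for the mean of a normal distribution is I(mu) = 1/sigma^2.
sigma = 5, so sigma^2 = 25.
I(mu) = 1/25 = 0.0400

0.0400


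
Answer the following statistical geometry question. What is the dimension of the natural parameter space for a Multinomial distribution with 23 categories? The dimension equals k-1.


Exponential family dimension calculation:
For Multinomial with k=23 categories, dim = k-1 = 22.

22


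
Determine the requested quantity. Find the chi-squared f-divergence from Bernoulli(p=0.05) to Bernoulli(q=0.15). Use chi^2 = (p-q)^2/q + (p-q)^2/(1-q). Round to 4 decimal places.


Chi-squared divergence between Bernoulli distributions:
chi^2 = (p-q)^2/q + (p-q)^2/(1-q).
p = 0.05, q = 0.15, p-q = -0.1.
(p-q)^2 = 0.01.
term1 = 0.01/0.15 = 0.066667.
term2 = 0.01/0.85 = 0.011765.
chi^2 = 0.066667 + 0.011765 = 0.0784

0.0784


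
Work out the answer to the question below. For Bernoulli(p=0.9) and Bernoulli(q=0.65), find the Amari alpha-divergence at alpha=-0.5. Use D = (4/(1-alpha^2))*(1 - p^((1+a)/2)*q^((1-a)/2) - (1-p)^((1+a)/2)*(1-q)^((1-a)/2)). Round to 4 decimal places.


Amari alpha-divergence:
D = (4/(1-alpha^2))*(1 - p^((1+a)/2)*q^((1-a)/2) - (1-p)^((1+a)/2)*(1-q)^((1-a)/2)).
alpha = -0.5, p = 0.9, q = 0.65.
e1 = (1+alpha)/2 = 0.25, e2 = (1-alpha)/2 = 0.75.
t1 = p^e1 * q^e2 = 0.9^0.25 * 0.65^0.75 = 0.705092.
t2 = (1-p)^e1 * (1-q)^e2 = 0.1^0.25 * 0.35^0.75 = 0.255889.
4/(1-alpha^2) = 5.333333.
D = 5.333333*(1 - 0.705092 - 0.255889) = 0.2081

0.2081


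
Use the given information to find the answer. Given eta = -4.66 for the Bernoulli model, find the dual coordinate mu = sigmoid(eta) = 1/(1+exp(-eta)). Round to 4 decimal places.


Dual coordinate (expectation parameter) for Bernoulli:
mu = 1/(1+exp(-eta)).
eta = -4.66.
exp(-eta) = exp(4.66) = 105.636082.
mu = 1/(1+105.636082) = 0.0094

0.0094


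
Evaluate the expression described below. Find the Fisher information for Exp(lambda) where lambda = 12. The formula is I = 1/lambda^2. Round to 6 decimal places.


Fisher information for exponential: I(lambda) = 1/lambda^2.
lambda = 12, lambda^2 = 144.
I = 1/144 = 0.006944

0.006944


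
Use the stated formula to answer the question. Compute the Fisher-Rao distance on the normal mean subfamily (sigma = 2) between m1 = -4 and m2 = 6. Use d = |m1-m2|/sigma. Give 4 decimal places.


On the fixed-variance normal subfamily, geodesic distance = |m1-m2|/sigma.
|-4 - 6| = 10.
sigma = 2.
d = 10/2 = 5.0000

5.0000


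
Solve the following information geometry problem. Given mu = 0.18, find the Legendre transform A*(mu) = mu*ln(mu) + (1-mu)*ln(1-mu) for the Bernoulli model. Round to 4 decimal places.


Legendre transform for Bernoulli:
A*(mu) = mu*log(mu) + (1-mu)*log(1-mu).
mu = 0.18, 1-mu = 0.82.
mu*log(mu) = 0.18*log(0.18) = -0.308664.
(1-mu)*log(1-mu) = 0.82*log(0.82) = -0.16273.
A* = -0.308664 + -0.16273 = -0.4714

-0.4714


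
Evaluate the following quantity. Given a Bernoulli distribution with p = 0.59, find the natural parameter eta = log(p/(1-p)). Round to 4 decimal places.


Natural parameter for Bernoulli: eta = log(p/(1-p)).
p = 0.59, 1-p = 0.41.
p/(1-p) = 1.439024.
eta = log(1.439024) = 0.3640

0.3640


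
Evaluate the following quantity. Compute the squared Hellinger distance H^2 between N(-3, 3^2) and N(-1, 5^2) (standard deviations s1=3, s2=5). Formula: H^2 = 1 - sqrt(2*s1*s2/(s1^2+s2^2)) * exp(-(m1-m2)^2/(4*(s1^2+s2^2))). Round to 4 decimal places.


Squared Hellinger distance for Gaussians:
H^2 = 1 - sqrt(2*s1*s2/(s1^2+s2^2)) * exp(-(m1-m2)^2/(4*(s1^2+s2^2))).
s1^2 = 9, s2^2 = 25, s1^2+s2^2 = 34.
sqrt(2*3*5/(34)) = 0.939336.
(m1-m2)^2 = (-2)^2 = 4.
exp(-4/(4*34)) = exp(-0.029412) = 0.971017.
H^2 = 1 - 0.939336*0.971017 = 0.0879

0.0879


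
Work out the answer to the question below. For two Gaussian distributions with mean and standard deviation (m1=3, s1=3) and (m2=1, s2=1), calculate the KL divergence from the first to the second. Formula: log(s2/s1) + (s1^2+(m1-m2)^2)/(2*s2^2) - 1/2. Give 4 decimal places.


KL divergence between normal distributions:
KL = log(s2/s1) + (s1^2 + (m1-m2)^2)/(2*s2^2) - 1/2.
log(1/3) = -1.098612.
(3^2 + (3-1)^2)/(2*1^2) = (9 + 4)/2 = 6.5.
KL = -1.098612 + 6.5 - 0.5 = 4.9014

4.9014


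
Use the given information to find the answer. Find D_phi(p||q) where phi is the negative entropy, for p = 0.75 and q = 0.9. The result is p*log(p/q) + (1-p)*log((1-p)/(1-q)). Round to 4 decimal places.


Bregman divergence with negative entropy generator:
D = p*log(p/q) + (1-p)*log((1-p)/(1-q)).
p = 0.75, q = 0.9.
p*log(p/q) = 0.75*log(0.75/0.9) = -0.136741.
(1-p)*log((1-p)/(1-q)) = 0.25*log(0.25/0.1) = 0.229073.
D = -0.136741 + 0.229073 = 0.0923

0.0923


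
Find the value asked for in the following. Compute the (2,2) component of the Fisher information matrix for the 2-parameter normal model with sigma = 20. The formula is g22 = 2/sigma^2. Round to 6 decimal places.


For the 2-parameter normal family, the Fisher metric has:
  g11 = 1/sigma^2, g22 = 2/sigma^2.
sigma = 20, sigma^2 = 400.
g22 = 0.005000

0.005000
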